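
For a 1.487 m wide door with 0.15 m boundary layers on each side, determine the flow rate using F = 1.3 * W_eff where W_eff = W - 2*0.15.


W_eff = 1.487 - 0.30 = 1.187 m
F = 1.3 * 1.187 = 1.5431 persons/s

1.5431 persons/s


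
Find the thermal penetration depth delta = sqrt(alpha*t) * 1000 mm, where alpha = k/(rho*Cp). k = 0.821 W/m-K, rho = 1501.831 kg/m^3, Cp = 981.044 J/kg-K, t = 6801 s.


alpha = 0.821 / (1501.831 * 981.044) = 5.5723e-07 m^2/s
alpha * t = 0.0037897
delta = sqrt(0.0037897) * 1000 = 61.561 mm

61.561 mm


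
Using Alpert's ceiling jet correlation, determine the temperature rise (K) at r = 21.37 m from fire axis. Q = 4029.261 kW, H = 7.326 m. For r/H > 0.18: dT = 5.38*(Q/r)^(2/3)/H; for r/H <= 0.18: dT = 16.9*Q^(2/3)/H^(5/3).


r/H = 21.37 / 7.326 = 2.9170
r/H > 0.18, so dT = 5.38*(Q/r)^(2/3)/H
Q/r = 188.55
(Q/r)^(2/3) = 32.881
dT = 5.38 * 32.881 / 7.326 = 24.147 K

24.147 K


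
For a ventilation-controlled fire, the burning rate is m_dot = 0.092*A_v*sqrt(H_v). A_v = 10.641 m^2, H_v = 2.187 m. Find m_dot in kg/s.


sqrt(H_v) = 1.4789
m_dot = 0.092 * 10.641 * 1.4789 = 1.4478 kg/s

1.4478 kg/s


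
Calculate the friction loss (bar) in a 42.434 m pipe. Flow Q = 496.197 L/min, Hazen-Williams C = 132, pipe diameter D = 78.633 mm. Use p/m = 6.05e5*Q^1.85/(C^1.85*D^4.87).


Q^1.85 = 97042
C^1.85 = 8376.5
D^4.87 = 1.7045e+09
p/m = 0.0041120 bar/m
p_total = 0.0041120 * 42.434 = 0.17449 bar

0.17449 bar


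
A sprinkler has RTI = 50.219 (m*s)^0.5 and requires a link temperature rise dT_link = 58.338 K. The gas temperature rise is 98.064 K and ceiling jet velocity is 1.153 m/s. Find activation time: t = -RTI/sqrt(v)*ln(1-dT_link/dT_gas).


dT_link/dT_gas = 0.59490
ln(1 - 0.59490) = -0.90361
t = -50.219 / sqrt(1.153) * -0.90361 = 42.261 s

42.261 s


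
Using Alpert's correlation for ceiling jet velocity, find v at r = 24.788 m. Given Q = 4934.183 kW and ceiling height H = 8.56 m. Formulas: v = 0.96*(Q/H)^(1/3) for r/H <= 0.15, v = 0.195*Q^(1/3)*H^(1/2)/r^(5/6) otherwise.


r/H = 24.788 / 8.56 = 2.8958
r/H > 0.15, so v = 0.195*Q^(1/3)*H^(1/2)/r^(5/6)
Q^(1/3) = 17.024
H^(1/2) = 2.9257
r^(5/6) = 14.517
v = 0.195 * 17.024 * 2.9257 / 14.517 = 0.66908 m/s

0.66908 m/s


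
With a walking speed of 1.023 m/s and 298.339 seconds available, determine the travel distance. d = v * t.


d = 1.023 * 298.339 = 305.20 m

305.20 m


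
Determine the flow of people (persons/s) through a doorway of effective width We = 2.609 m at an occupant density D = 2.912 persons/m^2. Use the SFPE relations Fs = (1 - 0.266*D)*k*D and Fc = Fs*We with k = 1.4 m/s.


1 - 0.266*D = 1 - 0.266*2.912 = 0.22541
Fs = 0.22541 * 1.4 * 2.912 = 0.91894 persons/(s*m)
Fc = 0.91894 * 2.609 = 2.3975 persons/s

2.3975 persons/s


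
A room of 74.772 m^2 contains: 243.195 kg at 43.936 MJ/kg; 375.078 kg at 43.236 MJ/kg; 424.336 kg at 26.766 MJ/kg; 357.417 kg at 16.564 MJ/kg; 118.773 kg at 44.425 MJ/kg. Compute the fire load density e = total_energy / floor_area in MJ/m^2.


Total energy = 243.195*43.936 + 375.078*43.236 + 424.336*26.766 + 357.417*16.564 + 118.773*44.425
= 10685.02 + 16216.87 + 11357.78 + 5920.255 + 5276.491
= 49456.41 MJ
e = 49456.41 / 74.772 = 661.43 MJ/m^2

661.43 MJ/m^2


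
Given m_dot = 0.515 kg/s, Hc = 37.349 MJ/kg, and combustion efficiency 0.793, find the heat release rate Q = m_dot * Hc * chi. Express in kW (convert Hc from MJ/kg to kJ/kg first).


Hc = 37.349 MJ/kg = 37.349 * 1000 kJ/kg = 37349 kJ/kg
Q = 0.515 kg/s * 37349 kJ/kg * 0.793 = 15253 kW

15253 kW


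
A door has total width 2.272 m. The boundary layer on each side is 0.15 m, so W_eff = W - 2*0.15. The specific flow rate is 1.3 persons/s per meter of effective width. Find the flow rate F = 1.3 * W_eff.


W_eff = 2.272 - 0.30 = 1.972 m
F = 1.3 * 1.972 = 2.5636 persons/s

2.5636 persons/s


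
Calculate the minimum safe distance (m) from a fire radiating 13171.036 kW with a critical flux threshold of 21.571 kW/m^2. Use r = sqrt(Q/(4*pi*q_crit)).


4*pi*q_crit = 271.07
Q/(4*pi*q_crit) = 48.589
r = sqrt(48.589) = 6.9706 m

6.9706 m


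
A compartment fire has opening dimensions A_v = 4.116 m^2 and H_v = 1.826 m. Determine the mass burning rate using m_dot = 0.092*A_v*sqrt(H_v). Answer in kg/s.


sqrt(H_v) = 1.3513
m_dot = 0.092 * 4.116 * 1.3513 = 0.51170 kg/s

0.51170 kg/s


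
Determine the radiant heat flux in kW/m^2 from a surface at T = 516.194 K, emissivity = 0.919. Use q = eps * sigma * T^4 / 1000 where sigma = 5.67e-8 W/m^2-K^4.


T^4 = 7.0999e+10
q = 0.919 * 5.67e-8 * 7.0999e+10 / 1000 = 3.6996 kW/m^2

3.6996 kW/m^2


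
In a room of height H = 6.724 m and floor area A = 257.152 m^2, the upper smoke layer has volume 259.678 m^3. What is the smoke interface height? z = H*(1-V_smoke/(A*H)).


V/(A*H) = 0.15018
1 - 0.15018 = 0.84982
z = 6.724 * 0.84982 = 5.7142 m

5.7142 m


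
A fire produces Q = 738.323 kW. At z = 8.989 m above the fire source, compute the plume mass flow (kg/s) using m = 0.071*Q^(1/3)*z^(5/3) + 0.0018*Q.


Q^(1/3) = 9.0382
z^(5/3) = 38.861
First term = 0.071 * 9.0382 * 38.861 = 24.938
Second term = 0.0018 * 738.323 = 1.3290
m = 26.267 kg/s

26.267 kg/s


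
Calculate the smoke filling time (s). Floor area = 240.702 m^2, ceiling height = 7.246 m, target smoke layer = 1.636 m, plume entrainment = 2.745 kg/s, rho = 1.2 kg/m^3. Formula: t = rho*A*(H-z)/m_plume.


H - z = 5.61 m
t = 1.2 * 240.702 * 5.61 / 2.745 = 590.31 s

590.31 s


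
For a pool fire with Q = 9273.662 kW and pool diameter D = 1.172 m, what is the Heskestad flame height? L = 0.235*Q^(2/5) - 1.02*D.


Q^(2/5) = 38.628
0.235 * Q^(2/5) = 9.0775
1.02 * D = 1.1954
L = 7.8821 m

7.8821 m


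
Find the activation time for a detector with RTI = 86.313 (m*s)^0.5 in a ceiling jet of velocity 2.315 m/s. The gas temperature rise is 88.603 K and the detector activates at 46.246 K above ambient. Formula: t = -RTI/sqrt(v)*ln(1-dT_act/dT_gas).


dT_act/dT_gas = 0.52195
ln(1 - 0.52195) = -0.73803
t = -86.313 / sqrt(2.315) * -0.73803 = 41.867 s

41.867 s


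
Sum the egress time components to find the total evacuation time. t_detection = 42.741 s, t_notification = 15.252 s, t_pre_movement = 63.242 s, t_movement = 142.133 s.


Total = 42.741 + 15.252 + 63.242 + 142.133 = 263.368 s

263.368 s


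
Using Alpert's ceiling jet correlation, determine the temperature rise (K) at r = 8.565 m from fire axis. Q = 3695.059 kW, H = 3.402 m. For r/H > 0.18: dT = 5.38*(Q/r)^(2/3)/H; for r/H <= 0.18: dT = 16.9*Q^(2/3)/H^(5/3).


r/H = 8.565 / 3.402 = 2.5176
r/H > 0.18, so dT = 5.38*(Q/r)^(2/3)/H
Q/r = 431.41
(Q/r)^(2/3) = 57.095
dT = 5.38 * 57.095 / 3.402 = 90.291 K

90.291 K


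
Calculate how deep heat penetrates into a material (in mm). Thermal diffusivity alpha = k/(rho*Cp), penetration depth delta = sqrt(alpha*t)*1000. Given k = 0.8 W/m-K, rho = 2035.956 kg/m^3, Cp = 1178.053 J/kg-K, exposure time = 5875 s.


alpha = 0.8 / (2035.956 * 1178.053) = 3.3355e-07 m^2/s
alpha * t = 0.0019596
delta = sqrt(0.0019596) * 1000 = 44.267 mm

44.267 mm


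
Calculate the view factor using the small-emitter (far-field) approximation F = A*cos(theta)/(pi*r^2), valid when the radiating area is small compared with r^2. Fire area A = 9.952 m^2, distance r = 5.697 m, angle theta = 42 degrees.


cos(42 deg) = 0.74314
pi*r^2 = 101.96
F = 9.952 * 0.74314 / 101.96 = 0.072534

0.072534


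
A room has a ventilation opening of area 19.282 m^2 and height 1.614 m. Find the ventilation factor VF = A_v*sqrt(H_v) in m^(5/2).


sqrt(H_v) = 1.2704
VF = 19.282 * 1.2704 = 24.496 m^(5/2)

24.496 m^(5/2)


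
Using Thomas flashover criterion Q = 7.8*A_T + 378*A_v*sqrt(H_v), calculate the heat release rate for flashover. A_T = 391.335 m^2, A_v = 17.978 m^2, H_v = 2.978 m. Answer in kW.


7.8*A_T = 3052.413
sqrt(H_v) = 1.7257
378*A_v*sqrt(H_v) = 11727
Q = 3052.413 + 11727 = 14780 kW

14780 kW


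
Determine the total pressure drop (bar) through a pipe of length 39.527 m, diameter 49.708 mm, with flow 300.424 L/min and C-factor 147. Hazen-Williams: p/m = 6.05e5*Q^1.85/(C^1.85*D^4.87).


Q^1.85 = 38354
C^1.85 = 10222
D^4.87 = 1.8264e+08
p/m = 0.012429 bar/m
p_total = 0.012429 * 39.527 = 0.49128 bar

0.49128 bar


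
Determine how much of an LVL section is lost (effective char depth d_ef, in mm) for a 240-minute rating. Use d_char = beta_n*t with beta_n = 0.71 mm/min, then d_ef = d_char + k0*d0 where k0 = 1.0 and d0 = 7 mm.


d_char = 0.71 * 240 = 170.4 mm
d_ef = 170.4 + 1.0*7 = 177.4 mm

177.4 mm


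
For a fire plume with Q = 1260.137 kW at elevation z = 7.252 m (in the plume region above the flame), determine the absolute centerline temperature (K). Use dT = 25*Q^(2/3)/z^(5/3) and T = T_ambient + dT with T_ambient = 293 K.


Q^(2/3) = 116.67
z^(5/3) = 27.170
dT = 25 * 116.67 / 27.170 = 107.35 K
T = 293 + 107.35 = 400.35 K

400.35 K


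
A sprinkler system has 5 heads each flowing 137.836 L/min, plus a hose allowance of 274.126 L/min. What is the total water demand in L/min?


Sprinkler demand = 5 * 137.836 = 689.18 L/min
Total = 689.18 + 274.126 = 963.306 L/min

963.306 L/min


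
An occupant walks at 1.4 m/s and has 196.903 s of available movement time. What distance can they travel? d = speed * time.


d = 1.4 * 196.903 = 275.66 m

275.66 m


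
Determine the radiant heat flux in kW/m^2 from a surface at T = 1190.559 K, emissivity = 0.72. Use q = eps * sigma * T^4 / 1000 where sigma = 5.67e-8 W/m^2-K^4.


T^4 = 2.0091e+12
q = 0.72 * 5.67e-8 * 2.0091e+12 / 1000 = 82.020 kW/m^2

82.020 kW/m^2


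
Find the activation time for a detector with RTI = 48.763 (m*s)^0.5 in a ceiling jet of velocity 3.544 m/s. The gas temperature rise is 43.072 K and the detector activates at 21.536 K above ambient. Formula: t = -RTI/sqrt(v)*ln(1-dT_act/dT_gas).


dT_act/dT_gas = 0.5
ln(1 - 0.5) = -0.69315
t = -48.763 / sqrt(3.544) * -0.69315 = 17.954 s

17.954 s


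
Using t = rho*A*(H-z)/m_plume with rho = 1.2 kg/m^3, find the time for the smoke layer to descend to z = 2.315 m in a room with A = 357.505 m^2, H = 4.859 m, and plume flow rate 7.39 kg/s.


H - z = 2.544 m
t = 1.2 * 357.505 * 2.544 / 7.39 = 147.68 s

147.68 s


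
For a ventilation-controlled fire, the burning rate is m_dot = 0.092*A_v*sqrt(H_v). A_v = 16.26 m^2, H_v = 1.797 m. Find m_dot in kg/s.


sqrt(H_v) = 1.3405
m_dot = 0.092 * 16.26 * 1.3405 = 2.0053 kg/s

2.0053 kg/s


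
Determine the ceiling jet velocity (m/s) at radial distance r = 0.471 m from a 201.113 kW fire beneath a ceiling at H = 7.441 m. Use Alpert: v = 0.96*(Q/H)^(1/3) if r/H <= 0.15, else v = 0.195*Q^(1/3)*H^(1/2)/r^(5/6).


r/H = 0.471 / 7.441 = 0.063298
r/H <= 0.15, so v = 0.96*(Q/H)^(1/3)
Q/H = 27.028
(Q/H)^(1/3) = 3.0010
v = 0.96 * 3.0010 = 2.8810 m/s

2.8810 m/s


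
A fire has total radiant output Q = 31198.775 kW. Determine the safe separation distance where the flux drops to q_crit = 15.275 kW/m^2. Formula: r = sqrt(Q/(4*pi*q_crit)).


4*pi*q_crit = 191.95
Q/(4*pi*q_crit) = 162.53
r = sqrt(162.53) = 12.749 m

12.749 m


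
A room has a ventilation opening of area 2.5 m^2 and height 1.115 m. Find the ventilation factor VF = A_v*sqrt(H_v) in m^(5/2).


sqrt(H_v) = 1.0559
VF = 2.5 * 1.0559 = 2.6398 m^(5/2)

2.6398 m^(5/2)


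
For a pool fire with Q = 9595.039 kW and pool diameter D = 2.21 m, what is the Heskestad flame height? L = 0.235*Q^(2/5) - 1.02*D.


Q^(2/5) = 39.158
0.235 * Q^(2/5) = 9.2021
1.02 * D = 2.2542
L = 6.9479 m

6.9479 m


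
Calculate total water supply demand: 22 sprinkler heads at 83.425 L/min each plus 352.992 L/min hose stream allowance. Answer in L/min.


Sprinkler demand = 22 * 83.425 = 1835.35 L/min
Total = 1835.35 + 352.992 = 2188.342 L/min

2188.342 L/min


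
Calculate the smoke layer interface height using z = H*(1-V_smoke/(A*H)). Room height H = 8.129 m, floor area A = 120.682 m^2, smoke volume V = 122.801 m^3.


V/(A*H) = 0.12518
1 - 0.12518 = 0.87482
z = 8.129 * 0.87482 = 7.1114 m

7.1114 m


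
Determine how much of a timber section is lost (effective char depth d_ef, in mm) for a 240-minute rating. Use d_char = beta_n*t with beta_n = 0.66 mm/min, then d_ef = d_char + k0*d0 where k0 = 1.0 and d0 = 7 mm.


d_char = 0.66 * 240 = 158.4 mm
d_ef = 158.4 + 1.0*7 = 165.4 mm

165.4 mm


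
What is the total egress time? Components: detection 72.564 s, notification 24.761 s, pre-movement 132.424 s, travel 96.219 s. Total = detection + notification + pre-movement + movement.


Total = 72.564 + 24.761 + 132.424 + 96.219 = 325.968 s

325.968 s


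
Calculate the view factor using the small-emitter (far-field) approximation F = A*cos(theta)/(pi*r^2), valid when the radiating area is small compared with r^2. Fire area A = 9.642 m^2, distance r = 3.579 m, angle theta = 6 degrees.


cos(6 deg) = 0.99452
pi*r^2 = 40.241
F = 9.642 * 0.99452 / 40.241 = 0.23829

0.23829


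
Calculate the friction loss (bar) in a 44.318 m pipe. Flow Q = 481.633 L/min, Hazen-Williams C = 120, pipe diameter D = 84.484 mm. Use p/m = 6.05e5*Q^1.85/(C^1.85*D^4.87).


Q^1.85 = 91839
C^1.85 = 7022.4
D^4.87 = 2.4176e+09
p/m = 0.0032727 bar/m
p_total = 0.0032727 * 44.318 = 0.14504 bar

0.14504 bar


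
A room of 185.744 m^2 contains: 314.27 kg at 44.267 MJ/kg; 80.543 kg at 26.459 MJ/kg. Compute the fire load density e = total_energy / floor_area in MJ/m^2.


Total energy = 314.27*44.267 + 80.543*26.459
= 13911.79 + 2131.087
= 16042.88 MJ
e = 16042.88 / 185.744 = 86.371 MJ/m^2

86.371 MJ/m^2


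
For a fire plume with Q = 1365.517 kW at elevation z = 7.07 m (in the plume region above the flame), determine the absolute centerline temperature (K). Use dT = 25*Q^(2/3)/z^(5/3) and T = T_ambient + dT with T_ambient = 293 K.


Q^(2/3) = 123.08
z^(5/3) = 26.043
dT = 25 * 123.08 / 26.043 = 118.15 K
T = 293 + 118.15 = 411.15 K

411.15 K


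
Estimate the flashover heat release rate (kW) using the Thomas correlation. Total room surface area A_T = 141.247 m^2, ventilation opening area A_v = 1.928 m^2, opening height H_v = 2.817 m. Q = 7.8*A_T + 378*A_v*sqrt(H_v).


7.8*A_T = 1101.7
sqrt(H_v) = 1.6784
378*A_v*sqrt(H_v) = 1223.2
Q = 1101.7 + 1223.2 = 2324.9 kW

2324.9 kW


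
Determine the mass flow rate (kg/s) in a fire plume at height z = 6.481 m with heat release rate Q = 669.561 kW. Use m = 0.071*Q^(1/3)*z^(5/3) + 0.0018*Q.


Q^(1/3) = 8.7484
z^(5/3) = 22.529
First term = 0.071 * 8.7484 * 22.529 = 13.993
Second term = 0.0018 * 669.561 = 1.2052
m = 15.199 kg/s

15.199 kg/s


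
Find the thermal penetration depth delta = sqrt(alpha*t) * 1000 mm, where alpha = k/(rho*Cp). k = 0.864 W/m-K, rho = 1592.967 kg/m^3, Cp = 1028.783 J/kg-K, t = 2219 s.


alpha = 0.864 / (1592.967 * 1028.783) = 5.2721e-07 m^2/s
alpha * t = 0.0011699
delta = sqrt(0.0011699) * 1000 = 34.203 mm

34.203 mm


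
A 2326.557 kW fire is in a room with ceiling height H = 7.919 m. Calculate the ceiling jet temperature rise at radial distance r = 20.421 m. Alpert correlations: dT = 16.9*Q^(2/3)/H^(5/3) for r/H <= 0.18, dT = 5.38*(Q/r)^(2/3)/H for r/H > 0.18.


r/H = 20.421 / 7.919 = 2.5787
r/H > 0.18, so dT = 5.38*(Q/r)^(2/3)/H
Q/r = 113.93
(Q/r)^(2/3) = 23.501
dT = 5.38 * 23.501 / 7.919 = 15.966 K

15.966 K


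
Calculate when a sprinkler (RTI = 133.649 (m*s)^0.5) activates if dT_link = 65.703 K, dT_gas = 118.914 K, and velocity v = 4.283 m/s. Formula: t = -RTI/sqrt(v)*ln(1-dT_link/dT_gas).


dT_link/dT_gas = 0.55253
ln(1 - 0.55253) = -0.80414
t = -133.649 / sqrt(4.283) * -0.80414 = 51.930 s

51.930 s


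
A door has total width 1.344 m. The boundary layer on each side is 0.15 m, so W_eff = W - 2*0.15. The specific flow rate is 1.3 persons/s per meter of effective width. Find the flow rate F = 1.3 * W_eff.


W_eff = 1.344 - 0.30 = 1.044 m
F = 1.3 * 1.044 = 1.3572 persons/s

1.3572 persons/s


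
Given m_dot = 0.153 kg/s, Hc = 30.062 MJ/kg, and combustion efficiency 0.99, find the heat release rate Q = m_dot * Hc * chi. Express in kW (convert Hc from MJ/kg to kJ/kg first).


Hc = 30.062 MJ/kg = 30.062 * 1000 kJ/kg = 30062 kJ/kg
Q = 0.153 kg/s * 30062 kJ/kg * 0.99 = 4553.5 kW

4553.5 kW


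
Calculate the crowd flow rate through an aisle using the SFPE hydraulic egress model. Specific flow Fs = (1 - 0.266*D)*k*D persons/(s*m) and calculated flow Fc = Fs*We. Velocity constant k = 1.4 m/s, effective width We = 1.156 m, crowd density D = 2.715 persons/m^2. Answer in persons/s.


1 - 0.266*D = 1 - 0.266*2.715 = 0.27781
Fs = 0.27781 * 1.4 * 2.715 = 1.0560 persons/(s*m)
Fc = 1.0560 * 1.156 = 1.2207 persons/s

1.2207 persons/s


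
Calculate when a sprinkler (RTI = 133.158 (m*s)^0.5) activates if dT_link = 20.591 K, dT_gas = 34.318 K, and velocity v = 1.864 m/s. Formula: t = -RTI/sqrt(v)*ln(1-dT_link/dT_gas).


dT_link/dT_gas = 0.60001
ln(1 - 0.60001) = -0.91631
t = -133.158 / sqrt(1.864) * -0.91631 = 89.369 s

89.369 s


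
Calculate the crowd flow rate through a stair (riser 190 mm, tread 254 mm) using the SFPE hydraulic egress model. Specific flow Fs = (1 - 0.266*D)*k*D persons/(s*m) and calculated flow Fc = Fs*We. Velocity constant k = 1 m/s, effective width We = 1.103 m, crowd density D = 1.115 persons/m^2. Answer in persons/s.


1 - 0.266*D = 1 - 0.266*1.115 = 0.70341
Fs = 0.70341 * 1 * 1.115 = 0.78430 persons/(s*m)
Fc = 0.78430 * 1.103 = 0.86509 persons/s

0.86509 persons/s


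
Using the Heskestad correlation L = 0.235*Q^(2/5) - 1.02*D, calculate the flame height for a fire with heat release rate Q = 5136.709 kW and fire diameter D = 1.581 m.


Q^(2/5) = 30.498
0.235 * Q^(2/5) = 7.1671
1.02 * D = 1.6126
L = 5.5545 m

5.5545 m


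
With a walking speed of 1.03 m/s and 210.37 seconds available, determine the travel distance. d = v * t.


d = 1.03 * 210.37 = 216.68 m

216.68 m


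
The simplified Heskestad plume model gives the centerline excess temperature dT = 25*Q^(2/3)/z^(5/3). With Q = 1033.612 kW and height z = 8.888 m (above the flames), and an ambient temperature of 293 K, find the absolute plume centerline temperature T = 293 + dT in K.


Q^(2/3) = 102.23
z^(5/3) = 38.136
dT = 25 * 102.23 / 38.136 = 67.015 K
T = 293 + 67.015 = 360.01 K

360.01 K


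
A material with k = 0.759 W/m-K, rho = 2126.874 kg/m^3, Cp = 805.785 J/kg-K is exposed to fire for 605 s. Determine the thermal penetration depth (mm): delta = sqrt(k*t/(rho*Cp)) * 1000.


alpha = 0.759 / (2126.874 * 805.785) = 4.4287e-07 m^2/s
alpha * t = 0.00026794
delta = sqrt(0.00026794) * 1000 = 16.369 mm

16.369 mm


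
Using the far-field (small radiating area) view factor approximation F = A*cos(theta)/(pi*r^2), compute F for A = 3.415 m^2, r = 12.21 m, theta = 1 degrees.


cos(1 deg) = 0.99985
pi*r^2 = 468.36
F = 3.415 * 0.99985 / 468.36 = 0.0072903

0.0072903


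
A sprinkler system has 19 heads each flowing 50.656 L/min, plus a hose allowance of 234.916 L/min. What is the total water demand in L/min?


Sprinkler demand = 19 * 50.656 = 962.464 L/min
Total = 962.464 + 234.916 = 1197.38 L/min

1197.38 L/min


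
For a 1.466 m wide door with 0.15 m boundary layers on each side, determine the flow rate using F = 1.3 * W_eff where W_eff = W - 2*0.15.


W_eff = 1.466 - 0.30 = 1.166 m
F = 1.3 * 1.166 = 1.5158 persons/s

1.5158 persons/s


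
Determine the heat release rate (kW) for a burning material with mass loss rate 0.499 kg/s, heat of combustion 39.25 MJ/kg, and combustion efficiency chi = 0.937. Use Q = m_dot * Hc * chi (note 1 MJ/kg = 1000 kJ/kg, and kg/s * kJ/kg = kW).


Hc = 39.25 MJ/kg = 39.25 * 1000 kJ/kg = 39250 kJ/kg
Q = 0.499 kg/s * 39250 kJ/kg * 0.937 = 18352 kW

18352 kW


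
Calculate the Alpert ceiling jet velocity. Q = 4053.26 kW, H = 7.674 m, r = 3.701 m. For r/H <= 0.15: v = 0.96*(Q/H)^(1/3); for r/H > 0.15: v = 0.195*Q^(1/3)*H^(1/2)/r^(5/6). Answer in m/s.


r/H = 3.701 / 7.674 = 0.48228
r/H > 0.15, so v = 0.195*Q^(1/3)*H^(1/2)/r^(5/6)
Q^(1/3) = 15.944
H^(1/2) = 2.7702
r^(5/6) = 2.9758
v = 0.195 * 15.944 * 2.7702 / 2.9758 = 2.8943 m/s

2.8943 m/s


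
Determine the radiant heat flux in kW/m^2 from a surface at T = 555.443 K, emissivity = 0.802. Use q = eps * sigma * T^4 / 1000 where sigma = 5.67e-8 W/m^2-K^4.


T^4 = 9.5183e+10
q = 0.802 * 5.67e-8 * 9.5183e+10 / 1000 = 4.3283 kW/m^2

4.3283 kW/m^2


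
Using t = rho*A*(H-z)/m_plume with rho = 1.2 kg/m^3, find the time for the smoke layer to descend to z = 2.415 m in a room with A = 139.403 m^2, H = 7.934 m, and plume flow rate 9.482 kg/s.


H - z = 5.519 m
t = 1.2 * 139.403 * 5.519 / 9.482 = 97.367 s

97.367 s


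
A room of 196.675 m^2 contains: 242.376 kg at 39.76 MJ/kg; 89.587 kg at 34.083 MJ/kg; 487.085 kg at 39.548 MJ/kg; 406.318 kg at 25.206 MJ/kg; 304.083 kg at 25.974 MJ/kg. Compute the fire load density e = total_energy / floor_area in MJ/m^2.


Total energy = 242.376*39.76 + 89.587*34.083 + 487.085*39.548 + 406.318*25.206 + 304.083*25.974
= 9636.870 + 3053.394 + 19263.24 + 10241.65 + 7898.252
= 50093.40 MJ
e = 50093.40 / 196.675 = 254.70 MJ/m^2

254.70 MJ/m^2


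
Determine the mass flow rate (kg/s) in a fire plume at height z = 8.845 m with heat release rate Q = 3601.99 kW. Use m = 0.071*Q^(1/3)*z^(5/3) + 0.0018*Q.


Q^(1/3) = 15.329
z^(5/3) = 37.829
First term = 0.071 * 15.329 * 37.829 = 41.172
Second term = 0.0018 * 3601.99 = 6.4836
m = 47.656 kg/s

47.656 kg/s


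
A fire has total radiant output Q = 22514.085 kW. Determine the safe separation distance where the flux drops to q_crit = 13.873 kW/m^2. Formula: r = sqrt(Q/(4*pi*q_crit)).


4*pi*q_crit = 174.33
Q/(4*pi*q_crit) = 129.14
r = sqrt(129.14) = 11.364 m

11.364 m


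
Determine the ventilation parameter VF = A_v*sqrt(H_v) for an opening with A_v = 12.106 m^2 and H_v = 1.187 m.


sqrt(H_v) = 1.0895
VF = 12.106 * 1.0895 = 13.189 m^(5/2)

13.189 m^(5/2)


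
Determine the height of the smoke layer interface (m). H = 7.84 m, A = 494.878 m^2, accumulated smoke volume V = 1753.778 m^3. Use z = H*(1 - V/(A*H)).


V/(A*H) = 0.45202
1 - 0.45202 = 0.54798
z = 7.84 * 0.54798 = 4.2961 m

4.2961 m


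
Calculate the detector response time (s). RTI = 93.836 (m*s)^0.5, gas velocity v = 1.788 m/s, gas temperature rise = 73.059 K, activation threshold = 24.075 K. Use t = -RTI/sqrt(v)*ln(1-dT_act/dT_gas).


dT_act/dT_gas = 0.32953
ln(1 - 0.32953) = -0.39977
t = -93.836 / sqrt(1.788) * -0.39977 = 28.054 s

28.054 s


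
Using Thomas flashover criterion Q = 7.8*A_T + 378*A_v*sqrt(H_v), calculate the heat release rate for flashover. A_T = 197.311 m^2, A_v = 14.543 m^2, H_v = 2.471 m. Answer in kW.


7.8*A_T = 1539.0
sqrt(H_v) = 1.5719
378*A_v*sqrt(H_v) = 8641.4
Q = 1539.0 + 8641.4 = 10180 kW

10180 kW


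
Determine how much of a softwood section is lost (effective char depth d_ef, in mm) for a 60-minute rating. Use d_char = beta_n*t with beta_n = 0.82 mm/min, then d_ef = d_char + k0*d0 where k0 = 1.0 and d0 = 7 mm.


d_char = 0.82 * 60 = 49.2 mm
d_ef = 49.2 + 1.0*7 = 56.2 mm

56.2 mm


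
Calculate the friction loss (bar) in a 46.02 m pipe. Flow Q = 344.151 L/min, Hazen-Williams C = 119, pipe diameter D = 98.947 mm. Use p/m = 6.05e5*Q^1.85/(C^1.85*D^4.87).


Q^1.85 = 49316
C^1.85 = 6914.5
D^4.87 = 5.2193e+09
p/m = 0.00082674 bar/m
p_total = 0.00082674 * 46.02 = 0.038047 bar

0.038047 bar


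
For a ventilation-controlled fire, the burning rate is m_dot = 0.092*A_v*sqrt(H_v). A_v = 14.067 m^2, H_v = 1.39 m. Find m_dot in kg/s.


sqrt(H_v) = 1.1790
m_dot = 0.092 * 14.067 * 1.1790 = 1.5258 kg/s

1.5258 kg/s


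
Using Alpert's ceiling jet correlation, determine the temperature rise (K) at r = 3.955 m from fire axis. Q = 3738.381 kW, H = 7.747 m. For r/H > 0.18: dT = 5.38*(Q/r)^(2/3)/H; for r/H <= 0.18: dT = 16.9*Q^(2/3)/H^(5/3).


r/H = 3.955 / 7.747 = 0.51052
r/H > 0.18, so dT = 5.38*(Q/r)^(2/3)/H
Q/r = 945.23
(Q/r)^(2/3) = 96.314
dT = 5.38 * 96.314 / 7.747 = 66.887 K

66.887 K


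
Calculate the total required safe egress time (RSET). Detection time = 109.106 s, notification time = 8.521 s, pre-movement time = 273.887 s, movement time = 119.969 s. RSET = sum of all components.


Total = 109.106 + 8.521 + 273.887 + 119.969 = 511.483 s

511.483 s


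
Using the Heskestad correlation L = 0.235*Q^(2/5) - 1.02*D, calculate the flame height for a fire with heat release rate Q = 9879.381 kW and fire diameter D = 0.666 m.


Q^(2/5) = 39.618
0.235 * Q^(2/5) = 9.3102
1.02 * D = 0.67932
L = 8.6309 m

8.6309 m


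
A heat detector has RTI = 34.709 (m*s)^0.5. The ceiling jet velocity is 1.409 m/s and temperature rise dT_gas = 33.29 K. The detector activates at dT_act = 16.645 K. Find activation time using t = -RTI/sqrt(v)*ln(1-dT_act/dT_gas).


dT_act/dT_gas = 0.5
ln(1 - 0.5) = -0.69315
t = -34.709 / sqrt(1.409) * -0.69315 = 20.268 s

20.268 s


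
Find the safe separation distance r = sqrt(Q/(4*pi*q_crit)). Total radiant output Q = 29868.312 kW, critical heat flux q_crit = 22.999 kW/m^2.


4*pi*q_crit = 289.01
Q/(4*pi*q_crit) = 103.35
r = sqrt(103.35) = 10.166 m

10.166 m


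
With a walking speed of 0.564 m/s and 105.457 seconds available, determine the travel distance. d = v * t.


d = 0.564 * 105.457 = 59.478 m

59.478 m


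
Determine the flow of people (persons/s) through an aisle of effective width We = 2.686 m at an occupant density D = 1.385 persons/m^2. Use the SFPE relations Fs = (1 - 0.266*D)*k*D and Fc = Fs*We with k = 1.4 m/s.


1 - 0.266*D = 1 - 0.266*1.385 = 0.63159
Fs = 0.63159 * 1.4 * 1.385 = 1.2247 persons/(s*m)
Fc = 1.2247 * 2.686 = 3.2894 persons/s

3.2894 persons/s


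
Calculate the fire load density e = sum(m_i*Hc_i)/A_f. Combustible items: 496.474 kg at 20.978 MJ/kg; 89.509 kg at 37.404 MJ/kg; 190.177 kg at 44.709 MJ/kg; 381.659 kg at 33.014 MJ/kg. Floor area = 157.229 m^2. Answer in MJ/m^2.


Total energy = 496.474*20.978 + 89.509*37.404 + 190.177*44.709 + 381.659*33.014
= 10415.03 + 3347.995 + 8502.623 + 12600.09
= 34865.74 MJ
e = 34865.74 / 157.229 = 221.75 MJ/m^2

221.75 MJ/m^2


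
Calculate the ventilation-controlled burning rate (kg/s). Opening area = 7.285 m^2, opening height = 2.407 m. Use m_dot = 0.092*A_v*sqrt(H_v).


sqrt(H_v) = 1.5515
m_dot = 0.092 * 7.285 * 1.5515 = 1.0398 kg/s

1.0398 kg/s


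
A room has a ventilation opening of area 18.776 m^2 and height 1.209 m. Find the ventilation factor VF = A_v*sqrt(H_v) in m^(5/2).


sqrt(H_v) = 1.0995
VF = 18.776 * 1.0995 = 20.645 m^(5/2)

20.645 m^(5/2)


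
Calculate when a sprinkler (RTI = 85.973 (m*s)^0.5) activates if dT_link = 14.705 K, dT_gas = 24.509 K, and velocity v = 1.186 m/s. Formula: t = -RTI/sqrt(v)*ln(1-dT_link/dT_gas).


dT_link/dT_gas = 0.59998
ln(1 - 0.59998) = -0.91625
t = -85.973 / sqrt(1.186) * -0.91625 = 72.333 s

72.333 s


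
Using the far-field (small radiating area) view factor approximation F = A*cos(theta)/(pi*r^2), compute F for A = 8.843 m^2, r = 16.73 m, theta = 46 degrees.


cos(46 deg) = 0.69466
pi*r^2 = 879.31
F = 8.843 * 0.69466 / 879.31 = 0.0069860

0.0069860


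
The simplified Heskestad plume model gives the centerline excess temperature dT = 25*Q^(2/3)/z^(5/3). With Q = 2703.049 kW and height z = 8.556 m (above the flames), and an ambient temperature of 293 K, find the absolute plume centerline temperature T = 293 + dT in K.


Q^(2/3) = 194.05
z^(5/3) = 35.792
dT = 25 * 194.05 / 35.792 = 135.54 K
T = 293 + 135.54 = 428.54 K

428.54 K


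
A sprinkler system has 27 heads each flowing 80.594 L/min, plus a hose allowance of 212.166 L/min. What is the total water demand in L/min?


Sprinkler demand = 27 * 80.594 = 2176.038 L/min
Total = 2176.038 + 212.166 = 2388.204 L/min

2388.204 L/min


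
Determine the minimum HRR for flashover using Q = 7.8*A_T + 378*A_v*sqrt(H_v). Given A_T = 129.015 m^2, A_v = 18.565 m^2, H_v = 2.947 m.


7.8*A_T = 1006.317
sqrt(H_v) = 1.7167
378*A_v*sqrt(H_v) = 12047
Q = 1006.317 + 12047 = 13053 kW

13053 kW


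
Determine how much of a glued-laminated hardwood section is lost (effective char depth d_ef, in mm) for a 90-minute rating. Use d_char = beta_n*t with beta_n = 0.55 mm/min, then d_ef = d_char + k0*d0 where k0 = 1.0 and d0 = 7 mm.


d_char = 0.55 * 90 = 49.5 mm
d_ef = 49.5 + 1.0*7 = 56.5 mm

56.5 mm


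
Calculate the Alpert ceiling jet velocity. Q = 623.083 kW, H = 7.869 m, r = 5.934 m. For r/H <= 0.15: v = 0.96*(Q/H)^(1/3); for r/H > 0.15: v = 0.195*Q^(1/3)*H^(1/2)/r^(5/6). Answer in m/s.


r/H = 5.934 / 7.869 = 0.75410
r/H > 0.15, so v = 0.195*Q^(1/3)*H^(1/2)/r^(5/6)
Q^(1/3) = 8.5411
H^(1/2) = 2.8052
r^(5/6) = 4.4102
v = 0.195 * 8.5411 * 2.8052 / 4.4102 = 1.0594 m/s

1.0594 m/s


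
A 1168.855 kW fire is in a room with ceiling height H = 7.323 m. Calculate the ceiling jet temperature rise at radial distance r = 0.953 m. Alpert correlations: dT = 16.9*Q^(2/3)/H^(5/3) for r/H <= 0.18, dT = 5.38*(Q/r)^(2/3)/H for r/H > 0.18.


r/H = 0.953 / 7.323 = 0.13014
r/H <= 0.18, so dT = 16.9*Q^(2/3)/H^(5/3)
Q^(2/3) = 110.96
H^(5/3) = 27.615
dT = 16.9 * 110.96 / 27.615 = 67.907 K

67.907 K


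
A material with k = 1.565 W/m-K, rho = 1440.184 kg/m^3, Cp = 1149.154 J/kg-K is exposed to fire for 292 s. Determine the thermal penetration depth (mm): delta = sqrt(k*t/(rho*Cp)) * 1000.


alpha = 1.565 / (1440.184 * 1149.154) = 9.4562e-07 m^2/s
alpha * t = 0.00027612
delta = sqrt(0.00027612) * 1000 = 16.617 mm

16.617 mm


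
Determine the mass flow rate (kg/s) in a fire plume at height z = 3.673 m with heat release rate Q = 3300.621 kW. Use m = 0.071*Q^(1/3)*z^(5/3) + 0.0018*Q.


Q^(1/3) = 14.889
z^(5/3) = 8.7438
First term = 0.071 * 14.889 * 8.7438 = 9.2433
Second term = 0.0018 * 3300.621 = 5.9411
m = 15.184 kg/s

15.184 kg/s


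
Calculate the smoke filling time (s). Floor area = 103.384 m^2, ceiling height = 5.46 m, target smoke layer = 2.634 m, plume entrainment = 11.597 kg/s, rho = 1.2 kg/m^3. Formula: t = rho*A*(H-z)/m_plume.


H - z = 2.826 m
t = 1.2 * 103.384 * 2.826 / 11.597 = 30.232 s

30.232 s


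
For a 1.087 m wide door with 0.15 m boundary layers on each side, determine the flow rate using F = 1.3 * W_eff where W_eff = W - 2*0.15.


W_eff = 1.087 - 0.30 = 0.787 m
F = 1.3 * 0.787 = 1.0231 persons/s

1.0231 persons/s


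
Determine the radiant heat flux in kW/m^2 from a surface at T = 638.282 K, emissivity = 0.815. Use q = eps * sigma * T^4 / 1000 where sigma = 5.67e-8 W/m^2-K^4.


T^4 = 1.6598e+11
q = 0.815 * 5.67e-8 * 1.6598e+11 / 1000 = 7.6699 kW/m^2

7.6699 kW/m^2


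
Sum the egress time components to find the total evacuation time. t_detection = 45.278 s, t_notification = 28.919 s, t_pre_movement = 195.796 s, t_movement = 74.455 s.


Total = 45.278 + 28.919 + 195.796 + 74.455 = 344.448 s

344.448 s


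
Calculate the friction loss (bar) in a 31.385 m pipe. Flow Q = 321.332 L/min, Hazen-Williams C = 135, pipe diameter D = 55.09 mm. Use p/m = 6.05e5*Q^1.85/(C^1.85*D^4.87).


Q^1.85 = 43438
C^1.85 = 8732.1
D^4.87 = 3.0132e+08
p/m = 0.0099880 bar/m
p_total = 0.0099880 * 31.385 = 0.31347 bar

0.31347 bar


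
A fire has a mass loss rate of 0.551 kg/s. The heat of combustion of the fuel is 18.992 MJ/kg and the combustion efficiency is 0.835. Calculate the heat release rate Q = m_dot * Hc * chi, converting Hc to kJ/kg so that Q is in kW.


Hc = 18.992 MJ/kg = 18.992 * 1000 kJ/kg = 18992 kJ/kg
Q = 0.551 kg/s * 18992 kJ/kg * 0.835 = 8737.9 kW

8737.9 kW


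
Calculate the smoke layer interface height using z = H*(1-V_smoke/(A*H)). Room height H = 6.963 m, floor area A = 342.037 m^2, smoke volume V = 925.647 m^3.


V/(A*H) = 0.38867
1 - 0.38867 = 0.61133
z = 6.963 * 0.61133 = 4.2567 m

4.2567 m


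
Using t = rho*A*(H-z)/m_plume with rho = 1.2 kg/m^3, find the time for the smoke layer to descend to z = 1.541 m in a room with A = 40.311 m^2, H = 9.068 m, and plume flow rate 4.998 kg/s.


H - z = 7.527 m
t = 1.2 * 40.311 * 7.527 / 4.998 = 72.850 s

72.850 s


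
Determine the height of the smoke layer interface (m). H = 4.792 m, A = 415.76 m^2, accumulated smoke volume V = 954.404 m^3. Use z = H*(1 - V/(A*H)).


V/(A*H) = 0.47904
1 - 0.47904 = 0.52096
z = 4.792 * 0.52096 = 2.4964 m

2.4964 m


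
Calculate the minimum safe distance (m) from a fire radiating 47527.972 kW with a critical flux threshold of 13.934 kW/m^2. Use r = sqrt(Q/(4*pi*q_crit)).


4*pi*q_crit = 175.10
Q/(4*pi*q_crit) = 271.43
r = sqrt(271.43) = 16.475 m

16.475 m


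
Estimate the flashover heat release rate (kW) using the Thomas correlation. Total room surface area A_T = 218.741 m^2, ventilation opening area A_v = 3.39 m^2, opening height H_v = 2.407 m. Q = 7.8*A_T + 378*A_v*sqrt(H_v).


7.8*A_T = 1706.2
sqrt(H_v) = 1.5515
378*A_v*sqrt(H_v) = 1988.1
Q = 1706.2 + 1988.1 = 3694.2 kW

3694.2 kW


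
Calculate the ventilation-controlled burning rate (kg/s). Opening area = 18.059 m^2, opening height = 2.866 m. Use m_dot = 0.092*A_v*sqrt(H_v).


sqrt(H_v) = 1.6929
m_dot = 0.092 * 18.059 * 1.6929 = 2.8127 kg/s

2.8127 kg/s


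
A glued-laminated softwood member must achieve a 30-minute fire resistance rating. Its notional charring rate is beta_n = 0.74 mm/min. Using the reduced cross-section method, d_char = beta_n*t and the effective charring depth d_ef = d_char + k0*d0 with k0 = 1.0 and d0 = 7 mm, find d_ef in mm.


d_char = 0.74 * 30 = 22.2 mm
d_ef = 22.2 + 1.0*7 = 29.2 mm

29.2 mm


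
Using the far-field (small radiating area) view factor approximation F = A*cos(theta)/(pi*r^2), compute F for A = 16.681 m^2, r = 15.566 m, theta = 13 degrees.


cos(13 deg) = 0.97437
pi*r^2 = 761.21
F = 16.681 * 0.97437 / 761.21 = 0.021352

0.021352


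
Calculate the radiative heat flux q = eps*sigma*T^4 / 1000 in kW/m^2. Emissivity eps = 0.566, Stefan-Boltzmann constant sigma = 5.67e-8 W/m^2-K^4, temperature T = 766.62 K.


T^4 = 3.4540e+11
q = 0.566 * 5.67e-8 * 3.4540e+11 / 1000 = 11.085 kW/m^2

11.085 kW/m^2


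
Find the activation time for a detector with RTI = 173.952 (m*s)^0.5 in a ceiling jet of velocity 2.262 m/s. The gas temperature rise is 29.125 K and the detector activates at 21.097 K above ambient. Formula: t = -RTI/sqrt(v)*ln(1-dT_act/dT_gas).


dT_act/dT_gas = 0.72436
ln(1 - 0.72436) = -1.2887
t = -173.952 / sqrt(2.262) * -1.2887 = 149.05 s

149.05 s


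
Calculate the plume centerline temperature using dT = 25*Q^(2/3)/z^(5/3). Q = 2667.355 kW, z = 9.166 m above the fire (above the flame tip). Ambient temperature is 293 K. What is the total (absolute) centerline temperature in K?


Q^(2/3) = 192.33
z^(5/3) = 40.145
dT = 25 * 192.33 / 40.145 = 119.77 K
T = 293 + 119.77 = 412.77 K

412.77 K


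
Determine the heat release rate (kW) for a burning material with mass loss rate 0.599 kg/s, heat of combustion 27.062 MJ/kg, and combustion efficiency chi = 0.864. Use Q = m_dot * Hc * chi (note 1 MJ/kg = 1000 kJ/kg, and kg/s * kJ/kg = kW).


Hc = 27.062 MJ/kg = 27.062 * 1000 kJ/kg = 27062 kJ/kg
Q = 0.599 kg/s * 27062 kJ/kg * 0.864 = 14006 kW

14006 kW


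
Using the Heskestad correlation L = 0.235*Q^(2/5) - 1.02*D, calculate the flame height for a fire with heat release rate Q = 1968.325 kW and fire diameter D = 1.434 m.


Q^(2/5) = 20.780
0.235 * Q^(2/5) = 4.8832
1.02 * D = 1.4627
L = 3.4205 m

3.4205 m


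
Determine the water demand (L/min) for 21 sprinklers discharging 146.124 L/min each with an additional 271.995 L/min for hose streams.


Sprinkler demand = 21 * 146.124 = 3068.604 L/min
Total = 3068.604 + 271.995 = 3340.599 L/min

3340.599 L/min


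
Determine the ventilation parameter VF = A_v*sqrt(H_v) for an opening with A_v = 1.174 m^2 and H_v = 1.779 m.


sqrt(H_v) = 1.3338
VF = 1.174 * 1.3338 = 1.5659 m^(5/2)

1.5659 m^(5/2)


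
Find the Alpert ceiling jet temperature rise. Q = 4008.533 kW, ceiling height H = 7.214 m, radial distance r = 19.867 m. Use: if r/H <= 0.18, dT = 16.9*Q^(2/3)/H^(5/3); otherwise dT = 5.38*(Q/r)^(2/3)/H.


r/H = 19.867 / 7.214 = 2.7540
r/H > 0.18, so dT = 5.38*(Q/r)^(2/3)/H
Q/r = 201.77
(Q/r)^(2/3) = 34.401
dT = 5.38 * 34.401 / 7.214 = 25.655 K

25.655 K


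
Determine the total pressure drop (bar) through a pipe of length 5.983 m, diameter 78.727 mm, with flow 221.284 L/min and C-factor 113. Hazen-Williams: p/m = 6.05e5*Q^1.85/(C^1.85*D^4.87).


Q^1.85 = 21785
C^1.85 = 6283.4
D^4.87 = 1.7144e+09
p/m = 0.0012235 bar/m
p_total = 0.0012235 * 5.983 = 0.0073201 bar

0.0073201 bar


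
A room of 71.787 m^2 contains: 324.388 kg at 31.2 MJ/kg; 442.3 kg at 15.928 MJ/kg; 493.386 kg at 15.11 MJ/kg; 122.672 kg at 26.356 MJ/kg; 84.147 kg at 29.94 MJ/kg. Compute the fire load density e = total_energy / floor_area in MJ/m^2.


Total energy = 324.388*31.2 + 442.3*15.928 + 493.386*15.11 + 122.672*26.356 + 84.147*29.94
= 10120.91 + 7044.954 + 7455.062 + 3233.143 + 2519.361
= 30373.43 MJ
e = 30373.43 / 71.787 = 423.10 MJ/m^2

423.10 MJ/m^2


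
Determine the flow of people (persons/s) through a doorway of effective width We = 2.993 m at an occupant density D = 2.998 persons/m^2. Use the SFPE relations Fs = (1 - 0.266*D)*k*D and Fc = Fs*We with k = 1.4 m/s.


1 - 0.266*D = 1 - 0.266*2.998 = 0.20253
Fs = 0.20253 * 1.4 * 2.998 = 0.85007 persons/(s*m)
Fc = 0.85007 * 2.993 = 2.5443 persons/s

2.5443 persons/s


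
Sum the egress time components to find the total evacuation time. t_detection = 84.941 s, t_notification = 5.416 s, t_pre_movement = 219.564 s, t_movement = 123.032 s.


Total = 84.941 + 5.416 + 219.564 + 123.032 = 432.953 s

432.953 s


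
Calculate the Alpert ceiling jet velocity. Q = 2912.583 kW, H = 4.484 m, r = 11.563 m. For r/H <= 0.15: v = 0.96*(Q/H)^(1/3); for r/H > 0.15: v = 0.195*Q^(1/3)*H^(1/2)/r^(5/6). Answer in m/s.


r/H = 11.563 / 4.484 = 2.5787
r/H > 0.15, so v = 0.195*Q^(1/3)*H^(1/2)/r^(5/6)
Q^(1/3) = 14.281
H^(1/2) = 2.1175
r^(5/6) = 7.6894
v = 0.195 * 14.281 * 2.1175 / 7.6894 = 0.76689 m/s

0.76689 m/s


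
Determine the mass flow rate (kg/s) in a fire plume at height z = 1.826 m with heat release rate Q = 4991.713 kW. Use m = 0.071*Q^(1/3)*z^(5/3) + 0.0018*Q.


Q^(1/3) = 17.090
z^(5/3) = 2.7279
First term = 0.071 * 17.090 * 2.7279 = 3.3101
Second term = 0.0018 * 4991.713 = 8.9851
m = 12.295 kg/s

12.295 kg/s


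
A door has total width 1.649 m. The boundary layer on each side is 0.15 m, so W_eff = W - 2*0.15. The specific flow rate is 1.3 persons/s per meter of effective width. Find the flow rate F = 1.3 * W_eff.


W_eff = 1.649 - 0.30 = 1.349 m
F = 1.3 * 1.349 = 1.7537 persons/s

1.7537 persons/s


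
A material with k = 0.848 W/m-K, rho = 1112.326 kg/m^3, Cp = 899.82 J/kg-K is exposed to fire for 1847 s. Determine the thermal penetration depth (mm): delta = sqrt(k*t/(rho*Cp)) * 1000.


alpha = 0.848 / (1112.326 * 899.82) = 8.4724e-07 m^2/s
alpha * t = 0.0015649
delta = sqrt(0.0015649) * 1000 = 39.558 mm

39.558 mm


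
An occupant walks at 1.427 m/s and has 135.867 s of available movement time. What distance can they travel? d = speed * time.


d = 1.427 * 135.867 = 193.88 m

193.88 m


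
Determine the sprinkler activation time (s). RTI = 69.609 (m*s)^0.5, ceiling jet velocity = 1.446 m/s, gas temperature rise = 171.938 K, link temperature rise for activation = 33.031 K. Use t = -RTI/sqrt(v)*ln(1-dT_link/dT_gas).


dT_link/dT_gas = 0.19211
ln(1 - 0.19211) = -0.21333
t = -69.609 / sqrt(1.446) * -0.21333 = 12.349 s

12.349 s


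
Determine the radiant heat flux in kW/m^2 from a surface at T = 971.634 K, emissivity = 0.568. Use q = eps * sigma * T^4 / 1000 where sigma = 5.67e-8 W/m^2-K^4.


T^4 = 8.9127e+11
q = 0.568 * 5.67e-8 * 8.9127e+11 / 1000 = 28.704 kW/m^2

28.704 kW/m^2


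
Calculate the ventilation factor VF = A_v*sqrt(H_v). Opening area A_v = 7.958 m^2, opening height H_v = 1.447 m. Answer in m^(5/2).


sqrt(H_v) = 1.2029
VF = 7.958 * 1.2029 = 9.5728 m^(5/2)

9.5728 m^(5/2)


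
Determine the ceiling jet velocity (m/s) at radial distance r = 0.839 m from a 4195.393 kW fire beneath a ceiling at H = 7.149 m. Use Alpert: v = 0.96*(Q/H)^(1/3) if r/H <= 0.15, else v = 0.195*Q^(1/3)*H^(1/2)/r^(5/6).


r/H = 0.839 / 7.149 = 0.11736
r/H <= 0.15, so v = 0.96*(Q/H)^(1/3)
Q/H = 586.85
(Q/H)^(1/3) = 8.3723
v = 0.96 * 8.3723 = 8.0374 m/s

8.0374 m/s
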